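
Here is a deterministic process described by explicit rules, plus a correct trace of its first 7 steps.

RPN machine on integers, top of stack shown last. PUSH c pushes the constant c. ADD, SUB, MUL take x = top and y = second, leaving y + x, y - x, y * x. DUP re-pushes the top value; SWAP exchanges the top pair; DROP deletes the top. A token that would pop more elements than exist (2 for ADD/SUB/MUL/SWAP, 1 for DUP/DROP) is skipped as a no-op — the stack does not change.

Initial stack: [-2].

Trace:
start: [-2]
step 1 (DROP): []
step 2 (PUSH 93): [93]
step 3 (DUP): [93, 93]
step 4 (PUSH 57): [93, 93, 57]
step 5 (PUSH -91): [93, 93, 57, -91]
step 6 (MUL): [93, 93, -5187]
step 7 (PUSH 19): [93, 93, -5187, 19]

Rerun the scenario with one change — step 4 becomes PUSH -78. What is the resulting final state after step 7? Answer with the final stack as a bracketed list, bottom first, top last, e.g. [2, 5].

[93, 93, 7098, 19]

(re-executing from step 4 with the substitution; state before step 4: [93, 93])
step 4 (PUSH -78): [93, 93, -78]
step 5 (PUSH -91): [93, 93, -78, -91]
step 6 (MUL): [93, 93, 7098]
step 7 (PUSH 19): [93, 93, 7098, 19]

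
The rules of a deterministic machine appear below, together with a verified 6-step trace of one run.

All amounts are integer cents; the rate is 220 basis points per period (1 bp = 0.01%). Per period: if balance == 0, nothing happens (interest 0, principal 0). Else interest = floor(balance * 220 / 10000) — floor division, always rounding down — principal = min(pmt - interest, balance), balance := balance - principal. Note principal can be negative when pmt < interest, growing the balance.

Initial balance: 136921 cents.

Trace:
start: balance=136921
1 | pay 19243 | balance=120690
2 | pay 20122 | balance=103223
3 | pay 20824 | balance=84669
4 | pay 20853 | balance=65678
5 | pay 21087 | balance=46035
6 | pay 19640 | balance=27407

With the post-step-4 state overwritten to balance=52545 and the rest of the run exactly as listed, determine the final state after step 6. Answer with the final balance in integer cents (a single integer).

13690

state after step 4 := balance=52545
5 | pay 21087 | balance=32613
6 | pay 19640 | balance=13690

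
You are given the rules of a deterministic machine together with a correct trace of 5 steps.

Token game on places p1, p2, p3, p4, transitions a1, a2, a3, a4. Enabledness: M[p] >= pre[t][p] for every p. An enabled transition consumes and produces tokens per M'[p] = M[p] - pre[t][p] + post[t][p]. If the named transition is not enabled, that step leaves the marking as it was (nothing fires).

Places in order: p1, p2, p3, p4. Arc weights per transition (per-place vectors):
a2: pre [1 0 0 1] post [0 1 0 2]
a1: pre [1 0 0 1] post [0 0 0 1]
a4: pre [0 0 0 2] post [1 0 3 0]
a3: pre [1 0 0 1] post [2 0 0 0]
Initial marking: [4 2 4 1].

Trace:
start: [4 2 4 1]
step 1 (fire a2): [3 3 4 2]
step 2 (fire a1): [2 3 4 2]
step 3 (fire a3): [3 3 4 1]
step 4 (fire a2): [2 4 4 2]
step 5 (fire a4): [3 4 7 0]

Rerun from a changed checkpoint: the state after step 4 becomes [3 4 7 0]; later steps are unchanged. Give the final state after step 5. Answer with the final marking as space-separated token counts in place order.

state after step 4 := [3 4 7 0]
step 5 (fire a4): [3 4 7 0]

3 4 7 0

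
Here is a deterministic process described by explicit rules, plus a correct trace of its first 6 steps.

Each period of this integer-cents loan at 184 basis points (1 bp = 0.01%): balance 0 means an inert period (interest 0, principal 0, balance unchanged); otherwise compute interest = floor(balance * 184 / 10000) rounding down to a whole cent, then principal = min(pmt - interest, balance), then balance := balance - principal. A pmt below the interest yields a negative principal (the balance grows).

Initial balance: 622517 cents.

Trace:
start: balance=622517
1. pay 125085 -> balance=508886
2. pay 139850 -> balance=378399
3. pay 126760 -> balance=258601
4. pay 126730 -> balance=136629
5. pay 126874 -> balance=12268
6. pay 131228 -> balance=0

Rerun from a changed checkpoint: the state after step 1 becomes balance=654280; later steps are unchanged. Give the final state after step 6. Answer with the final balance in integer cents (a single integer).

state after step 1 := balance=654280
2. pay 139850 -> balance=526468
3. pay 126760 -> balance=409395
4. pay 126730 -> balance=290197
5. pay 126874 -> balance=168662
6. pay 131228 -> balance=40537

40537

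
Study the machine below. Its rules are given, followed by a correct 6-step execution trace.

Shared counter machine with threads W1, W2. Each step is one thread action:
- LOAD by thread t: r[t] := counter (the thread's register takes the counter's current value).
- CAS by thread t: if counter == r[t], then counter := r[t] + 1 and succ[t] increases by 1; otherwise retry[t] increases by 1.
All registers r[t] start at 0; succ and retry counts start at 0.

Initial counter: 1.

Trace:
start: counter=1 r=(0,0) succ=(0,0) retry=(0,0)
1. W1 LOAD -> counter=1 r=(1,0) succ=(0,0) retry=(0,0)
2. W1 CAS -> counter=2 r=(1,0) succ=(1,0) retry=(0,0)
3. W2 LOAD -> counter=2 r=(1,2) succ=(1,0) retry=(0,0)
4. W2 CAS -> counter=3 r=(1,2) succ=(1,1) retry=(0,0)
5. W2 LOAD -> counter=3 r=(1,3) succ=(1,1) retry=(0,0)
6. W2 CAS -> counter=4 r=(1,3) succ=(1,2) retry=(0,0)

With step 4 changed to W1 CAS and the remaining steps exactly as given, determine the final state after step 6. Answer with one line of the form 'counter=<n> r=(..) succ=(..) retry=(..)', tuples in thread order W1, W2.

counter=3 r=(1,2) succ=(1,1) retry=(1,0)

(re-executing from step 4 with the substitution; state before step 4: counter=2 r=(1,2) succ=(1,0) retry=(0,0))
4. W1 CAS -> counter=2 r=(1,2) succ=(1,0) retry=(1,0)
5. W2 LOAD -> counter=2 r=(1,2) succ=(1,0) retry=(1,0)
6. W2 CAS -> counter=3 r=(1,2) succ=(1,1) retry=(1,0)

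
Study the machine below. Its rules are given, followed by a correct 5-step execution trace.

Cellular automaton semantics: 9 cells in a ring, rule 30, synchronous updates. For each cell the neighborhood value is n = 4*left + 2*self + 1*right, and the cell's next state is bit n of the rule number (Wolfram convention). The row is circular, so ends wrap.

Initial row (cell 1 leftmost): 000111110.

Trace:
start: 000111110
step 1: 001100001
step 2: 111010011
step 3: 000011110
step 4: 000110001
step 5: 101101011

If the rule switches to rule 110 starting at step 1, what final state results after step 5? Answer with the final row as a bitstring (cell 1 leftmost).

(re-executing steps 1..5 under rule 110; state before step 1: 000111110)
step 1: 001100010
step 2: 011100110
step 3: 110101110
step 4: 111111011
step 5: 000001110

000001110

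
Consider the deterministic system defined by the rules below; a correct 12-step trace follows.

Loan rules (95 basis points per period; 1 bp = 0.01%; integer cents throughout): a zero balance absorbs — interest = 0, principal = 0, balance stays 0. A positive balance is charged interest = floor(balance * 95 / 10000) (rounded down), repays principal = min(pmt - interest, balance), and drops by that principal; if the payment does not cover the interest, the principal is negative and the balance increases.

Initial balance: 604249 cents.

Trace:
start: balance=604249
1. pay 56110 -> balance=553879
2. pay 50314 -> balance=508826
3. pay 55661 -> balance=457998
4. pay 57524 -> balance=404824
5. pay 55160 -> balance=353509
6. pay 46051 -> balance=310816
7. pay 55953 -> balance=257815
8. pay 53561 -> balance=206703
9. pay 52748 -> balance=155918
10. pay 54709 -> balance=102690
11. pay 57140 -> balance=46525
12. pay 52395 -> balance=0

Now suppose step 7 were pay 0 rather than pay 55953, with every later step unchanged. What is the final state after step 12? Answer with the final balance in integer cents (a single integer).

(re-executing from step 7 with the substitution; state before step 7: balance=310816)
7. pay 0 -> balance=313768
8. pay 53561 -> balance=263187
9. pay 52748 -> balance=212939
10. pay 54709 -> balance=160252
11. pay 57140 -> balance=104634
12. pay 52395 -> balance=53233

53233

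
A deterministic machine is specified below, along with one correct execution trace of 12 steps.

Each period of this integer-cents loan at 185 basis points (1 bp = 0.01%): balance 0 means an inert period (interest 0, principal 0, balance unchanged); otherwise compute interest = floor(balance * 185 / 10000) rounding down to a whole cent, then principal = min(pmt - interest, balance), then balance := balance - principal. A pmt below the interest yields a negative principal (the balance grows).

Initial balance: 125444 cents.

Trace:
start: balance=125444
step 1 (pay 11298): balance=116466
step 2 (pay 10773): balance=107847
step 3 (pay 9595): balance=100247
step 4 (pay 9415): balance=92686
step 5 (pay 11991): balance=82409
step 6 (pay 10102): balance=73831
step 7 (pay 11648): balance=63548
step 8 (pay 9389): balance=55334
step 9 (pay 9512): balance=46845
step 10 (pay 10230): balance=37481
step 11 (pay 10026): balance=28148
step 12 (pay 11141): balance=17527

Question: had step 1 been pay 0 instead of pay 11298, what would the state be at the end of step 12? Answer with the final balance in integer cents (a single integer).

(re-executing from step 1 with the substitution; state before step 1: balance=125444)
step 1 (pay 0): balance=127764
step 2 (pay 10773): balance=119354
step 3 (pay 9595): balance=111967
step 4 (pay 9415): balance=104623
step 5 (pay 11991): balance=94567
step 6 (pay 10102): balance=86214
step 7 (pay 11648): balance=76160
step 8 (pay 9389): balance=68179
step 9 (pay 9512): balance=59928
step 10 (pay 10230): balance=50806
step 11 (pay 10026): balance=41719
step 12 (pay 11141): balance=31349

31349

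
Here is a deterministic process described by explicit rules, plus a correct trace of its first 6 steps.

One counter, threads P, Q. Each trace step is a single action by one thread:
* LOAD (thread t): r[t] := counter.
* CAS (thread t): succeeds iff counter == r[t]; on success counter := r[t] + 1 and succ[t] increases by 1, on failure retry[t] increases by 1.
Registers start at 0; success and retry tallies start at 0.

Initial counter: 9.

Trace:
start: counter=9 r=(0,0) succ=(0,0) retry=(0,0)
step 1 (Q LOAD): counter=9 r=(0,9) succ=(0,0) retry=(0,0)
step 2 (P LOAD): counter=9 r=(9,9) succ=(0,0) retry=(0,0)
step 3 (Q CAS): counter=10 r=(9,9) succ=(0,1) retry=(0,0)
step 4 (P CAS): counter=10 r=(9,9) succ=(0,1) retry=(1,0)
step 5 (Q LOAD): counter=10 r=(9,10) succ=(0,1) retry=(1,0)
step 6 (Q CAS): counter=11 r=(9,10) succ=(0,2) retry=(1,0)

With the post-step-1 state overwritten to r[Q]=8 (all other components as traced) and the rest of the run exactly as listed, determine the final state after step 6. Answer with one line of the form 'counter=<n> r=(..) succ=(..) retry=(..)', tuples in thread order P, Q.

state after step 1 := counter=9 r=(0,8) succ=(0,0) retry=(0,0)
step 2 (P LOAD): counter=9 r=(9,8) succ=(0,0) retry=(0,0)
step 3 (Q CAS): counter=9 r=(9,8) succ=(0,0) retry=(0,1)
step 4 (P CAS): counter=10 r=(9,8) succ=(1,0) retry=(0,1)
step 5 (Q LOAD): counter=10 r=(9,10) succ=(1,0) retry=(0,1)
step 6 (Q CAS): counter=11 r=(9,10) succ=(1,1) retry=(0,1)

counter=11 r=(9,10) succ=(1,1) retry=(0,1)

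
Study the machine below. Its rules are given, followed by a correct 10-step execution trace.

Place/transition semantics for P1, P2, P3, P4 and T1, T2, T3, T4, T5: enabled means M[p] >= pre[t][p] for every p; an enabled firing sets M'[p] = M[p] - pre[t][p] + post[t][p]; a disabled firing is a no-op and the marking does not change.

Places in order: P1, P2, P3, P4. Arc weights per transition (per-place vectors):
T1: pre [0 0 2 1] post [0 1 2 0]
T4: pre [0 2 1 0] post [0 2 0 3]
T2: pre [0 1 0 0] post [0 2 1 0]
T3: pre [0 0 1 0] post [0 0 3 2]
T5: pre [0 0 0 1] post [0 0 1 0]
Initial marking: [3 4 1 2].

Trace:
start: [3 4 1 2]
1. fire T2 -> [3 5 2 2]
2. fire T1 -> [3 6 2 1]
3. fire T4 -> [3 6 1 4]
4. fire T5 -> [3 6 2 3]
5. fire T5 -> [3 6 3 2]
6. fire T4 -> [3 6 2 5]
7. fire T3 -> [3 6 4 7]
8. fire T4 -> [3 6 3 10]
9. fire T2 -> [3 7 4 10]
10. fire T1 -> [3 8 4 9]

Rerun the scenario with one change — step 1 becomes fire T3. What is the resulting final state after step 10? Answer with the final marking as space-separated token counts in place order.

(re-executing from step 1 with the substitution; state before step 1: [3 4 1 2])
1. fire T3 -> [3 4 3 4]
2. fire T1 -> [3 5 3 3]
3. fire T4 -> [3 5 2 6]
4. fire T5 -> [3 5 3 5]
5. fire T5 -> [3 5 4 4]
6. fire T4 -> [3 5 3 7]
7. fire T3 -> [3 5 5 9]
8. fire T4 -> [3 5 4 12]
9. fire T2 -> [3 6 5 12]
10. fire T1 -> [3 7 5 11]

3 7 5 11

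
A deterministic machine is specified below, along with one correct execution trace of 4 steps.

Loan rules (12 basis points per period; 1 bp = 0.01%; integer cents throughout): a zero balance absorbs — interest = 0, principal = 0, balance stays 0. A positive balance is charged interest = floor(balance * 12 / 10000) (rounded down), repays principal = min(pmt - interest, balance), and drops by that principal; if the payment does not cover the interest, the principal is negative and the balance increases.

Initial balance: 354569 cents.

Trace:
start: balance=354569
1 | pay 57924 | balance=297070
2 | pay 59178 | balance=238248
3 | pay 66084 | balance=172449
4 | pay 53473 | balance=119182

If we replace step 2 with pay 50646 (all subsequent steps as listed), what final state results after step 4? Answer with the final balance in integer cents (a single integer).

127736

(re-executing from step 2 with the substitution; state before step 2: balance=297070)
2 | pay 50646 | balance=246780
3 | pay 66084 | balance=180992
4 | pay 53473 | balance=127736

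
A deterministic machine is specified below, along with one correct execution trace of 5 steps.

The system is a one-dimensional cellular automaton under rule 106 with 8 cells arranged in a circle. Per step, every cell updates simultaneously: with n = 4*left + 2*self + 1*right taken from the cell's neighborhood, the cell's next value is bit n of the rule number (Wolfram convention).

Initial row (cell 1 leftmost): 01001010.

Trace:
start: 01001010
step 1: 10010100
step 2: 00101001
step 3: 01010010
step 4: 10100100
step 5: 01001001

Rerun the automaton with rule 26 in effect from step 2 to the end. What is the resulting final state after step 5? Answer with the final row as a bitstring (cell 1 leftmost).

01001001

(re-executing steps 2..5 under rule 26; state before step 2: 10010100)
step 2: 01100011
step 3: 01010110
step 4: 10000101
step 5: 01001001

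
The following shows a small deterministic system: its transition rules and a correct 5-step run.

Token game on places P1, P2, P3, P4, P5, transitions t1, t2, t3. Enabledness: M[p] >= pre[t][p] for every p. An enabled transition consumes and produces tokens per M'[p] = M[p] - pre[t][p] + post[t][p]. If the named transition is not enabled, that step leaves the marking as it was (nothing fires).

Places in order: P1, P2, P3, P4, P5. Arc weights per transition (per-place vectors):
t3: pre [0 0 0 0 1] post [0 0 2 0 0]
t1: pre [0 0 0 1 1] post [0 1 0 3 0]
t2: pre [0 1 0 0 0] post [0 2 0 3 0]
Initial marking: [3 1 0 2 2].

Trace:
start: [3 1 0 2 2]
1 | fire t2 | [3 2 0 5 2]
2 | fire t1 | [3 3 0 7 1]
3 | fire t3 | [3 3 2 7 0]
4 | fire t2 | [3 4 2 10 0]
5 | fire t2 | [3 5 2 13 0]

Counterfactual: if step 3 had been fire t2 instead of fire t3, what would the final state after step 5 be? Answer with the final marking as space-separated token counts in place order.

(re-executing from step 3 with the substitution; state before step 3: [3 3 0 7 1])
3 | fire t2 | [3 4 0 10 1]
4 | fire t2 | [3 5 0 13 1]
5 | fire t2 | [3 6 0 16 1]

3 6 0 16 1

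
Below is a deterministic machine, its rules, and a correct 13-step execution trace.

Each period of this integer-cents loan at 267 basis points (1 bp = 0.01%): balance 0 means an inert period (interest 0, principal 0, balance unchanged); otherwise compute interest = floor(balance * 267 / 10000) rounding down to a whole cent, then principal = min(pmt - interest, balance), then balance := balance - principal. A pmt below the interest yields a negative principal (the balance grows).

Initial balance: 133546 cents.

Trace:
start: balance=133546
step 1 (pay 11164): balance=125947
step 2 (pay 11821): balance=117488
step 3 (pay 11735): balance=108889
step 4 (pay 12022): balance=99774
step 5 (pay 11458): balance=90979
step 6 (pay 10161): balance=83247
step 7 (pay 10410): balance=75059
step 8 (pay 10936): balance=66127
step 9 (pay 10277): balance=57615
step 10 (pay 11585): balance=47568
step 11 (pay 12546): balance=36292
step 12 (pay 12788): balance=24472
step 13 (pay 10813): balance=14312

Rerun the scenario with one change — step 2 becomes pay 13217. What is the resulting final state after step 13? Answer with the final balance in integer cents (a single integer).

(re-executing from step 2 with the substitution; state before step 2: balance=125947)
step 2 (pay 13217): balance=116092
step 3 (pay 11735): balance=107456
step 4 (pay 12022): balance=98303
step 5 (pay 11458): balance=89469
step 6 (pay 10161): balance=81696
step 7 (pay 10410): balance=73467
step 8 (pay 10936): balance=64492
step 9 (pay 10277): balance=55936
step 10 (pay 11585): balance=45844
step 11 (pay 12546): balance=34522
step 12 (pay 12788): balance=22655
step 13 (pay 10813): balance=12446

12446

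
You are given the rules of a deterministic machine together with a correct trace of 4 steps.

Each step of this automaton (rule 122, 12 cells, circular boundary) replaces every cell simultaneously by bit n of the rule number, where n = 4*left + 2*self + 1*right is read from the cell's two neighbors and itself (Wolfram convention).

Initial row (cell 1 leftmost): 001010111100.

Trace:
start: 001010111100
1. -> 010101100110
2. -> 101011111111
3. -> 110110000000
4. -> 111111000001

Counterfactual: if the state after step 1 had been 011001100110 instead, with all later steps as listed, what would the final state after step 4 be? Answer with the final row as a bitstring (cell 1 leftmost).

state after step 1 := 011001100110
2. -> 111111111111
3. -> 000000000000
4. -> 000000000000

000000000000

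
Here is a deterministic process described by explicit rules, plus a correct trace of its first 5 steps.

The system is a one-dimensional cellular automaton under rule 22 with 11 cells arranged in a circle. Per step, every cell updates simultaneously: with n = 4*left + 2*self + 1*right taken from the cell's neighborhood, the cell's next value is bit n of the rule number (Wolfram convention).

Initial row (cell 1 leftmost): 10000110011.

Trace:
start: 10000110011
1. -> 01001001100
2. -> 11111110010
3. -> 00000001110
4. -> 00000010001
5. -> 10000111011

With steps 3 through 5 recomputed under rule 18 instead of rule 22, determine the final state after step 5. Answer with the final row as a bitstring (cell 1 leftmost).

00000101101

(re-executing steps 3..5 under rule 18; state before step 3: 11111110010)
3. -> 00000001100
4. -> 00000010010
5. -> 00000101101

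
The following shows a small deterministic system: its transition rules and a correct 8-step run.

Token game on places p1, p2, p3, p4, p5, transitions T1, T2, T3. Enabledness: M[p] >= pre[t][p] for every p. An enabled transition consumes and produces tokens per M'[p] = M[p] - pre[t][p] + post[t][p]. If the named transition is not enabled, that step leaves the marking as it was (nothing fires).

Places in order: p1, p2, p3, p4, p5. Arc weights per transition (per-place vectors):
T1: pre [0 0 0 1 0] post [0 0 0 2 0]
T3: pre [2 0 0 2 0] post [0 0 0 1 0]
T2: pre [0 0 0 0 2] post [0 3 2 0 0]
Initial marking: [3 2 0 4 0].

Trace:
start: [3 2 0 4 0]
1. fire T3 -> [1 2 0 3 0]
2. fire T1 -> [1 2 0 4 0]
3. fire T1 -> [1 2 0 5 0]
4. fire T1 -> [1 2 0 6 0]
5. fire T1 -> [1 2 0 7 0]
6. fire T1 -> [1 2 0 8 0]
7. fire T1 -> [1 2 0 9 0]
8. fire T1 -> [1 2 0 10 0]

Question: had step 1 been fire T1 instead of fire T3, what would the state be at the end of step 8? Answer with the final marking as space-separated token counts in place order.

3 2 0 12 0

(re-executing from step 1 with the substitution; state before step 1: [3 2 0 4 0])
1. fire T1 -> [3 2 0 5 0]
2. fire T1 -> [3 2 0 6 0]
3. fire T1 -> [3 2 0 7 0]
4. fire T1 -> [3 2 0 8 0]
5. fire T1 -> [3 2 0 9 0]
6. fire T1 -> [3 2 0 10 0]
7. fire T1 -> [3 2 0 11 0]
8. fire T1 -> [3 2 0 12 0]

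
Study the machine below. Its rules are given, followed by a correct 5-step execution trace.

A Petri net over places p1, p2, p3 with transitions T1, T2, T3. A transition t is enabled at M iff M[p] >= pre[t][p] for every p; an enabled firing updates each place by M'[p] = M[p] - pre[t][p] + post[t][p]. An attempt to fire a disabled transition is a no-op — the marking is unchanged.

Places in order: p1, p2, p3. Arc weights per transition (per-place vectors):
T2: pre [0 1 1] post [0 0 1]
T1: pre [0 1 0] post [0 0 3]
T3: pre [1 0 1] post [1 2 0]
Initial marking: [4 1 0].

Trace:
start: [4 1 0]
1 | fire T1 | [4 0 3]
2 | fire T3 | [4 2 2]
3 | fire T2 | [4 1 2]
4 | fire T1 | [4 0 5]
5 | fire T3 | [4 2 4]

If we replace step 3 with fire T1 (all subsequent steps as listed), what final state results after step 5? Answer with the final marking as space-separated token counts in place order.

4 2 7

(re-executing from step 3 with the substitution; state before step 3: [4 2 2])
3 | fire T1 | [4 1 5]
4 | fire T1 | [4 0 8]
5 | fire T3 | [4 2 7]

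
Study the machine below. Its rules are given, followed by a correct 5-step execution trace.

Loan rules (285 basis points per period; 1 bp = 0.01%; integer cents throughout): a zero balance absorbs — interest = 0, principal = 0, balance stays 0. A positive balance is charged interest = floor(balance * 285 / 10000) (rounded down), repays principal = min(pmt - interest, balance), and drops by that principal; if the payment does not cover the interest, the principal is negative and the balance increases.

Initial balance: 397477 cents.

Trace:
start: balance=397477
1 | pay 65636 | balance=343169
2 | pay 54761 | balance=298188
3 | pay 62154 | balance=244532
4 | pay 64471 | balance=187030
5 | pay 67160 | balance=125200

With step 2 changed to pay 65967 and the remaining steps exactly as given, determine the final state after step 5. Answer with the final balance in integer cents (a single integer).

113007

(re-executing from step 2 with the substitution; state before step 2: balance=343169)
2 | pay 65967 | balance=286982
3 | pay 62154 | balance=233006
4 | pay 64471 | balance=175175
5 | pay 67160 | balance=113007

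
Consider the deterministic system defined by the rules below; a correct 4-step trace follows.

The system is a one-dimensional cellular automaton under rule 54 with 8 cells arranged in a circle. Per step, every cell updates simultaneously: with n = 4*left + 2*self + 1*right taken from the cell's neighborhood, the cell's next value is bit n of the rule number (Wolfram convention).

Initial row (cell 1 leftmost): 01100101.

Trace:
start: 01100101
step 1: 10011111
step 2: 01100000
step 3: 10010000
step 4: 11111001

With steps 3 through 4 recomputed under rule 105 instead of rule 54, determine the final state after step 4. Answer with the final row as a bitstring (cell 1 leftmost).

(re-executing steps 3..4 under rule 105; state before step 3: 01100000)
step 3: 01101111
step 4: 11111001

11111001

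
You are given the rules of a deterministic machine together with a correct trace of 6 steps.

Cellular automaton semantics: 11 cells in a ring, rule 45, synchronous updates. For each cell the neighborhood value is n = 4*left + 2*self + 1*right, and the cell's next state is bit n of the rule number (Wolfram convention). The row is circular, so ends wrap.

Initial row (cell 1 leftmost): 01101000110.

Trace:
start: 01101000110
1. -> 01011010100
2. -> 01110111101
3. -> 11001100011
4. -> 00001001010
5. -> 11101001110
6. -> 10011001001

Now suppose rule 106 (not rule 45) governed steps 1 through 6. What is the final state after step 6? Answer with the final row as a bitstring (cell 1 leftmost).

10110101100

(re-executing steps 1..6 under rule 106; state before step 1: 01101000110)
1. -> 11110001110
2. -> 10010011011
3. -> 10100111110
4. -> 01001100011
5. -> 10011100111
6. -> 10110101100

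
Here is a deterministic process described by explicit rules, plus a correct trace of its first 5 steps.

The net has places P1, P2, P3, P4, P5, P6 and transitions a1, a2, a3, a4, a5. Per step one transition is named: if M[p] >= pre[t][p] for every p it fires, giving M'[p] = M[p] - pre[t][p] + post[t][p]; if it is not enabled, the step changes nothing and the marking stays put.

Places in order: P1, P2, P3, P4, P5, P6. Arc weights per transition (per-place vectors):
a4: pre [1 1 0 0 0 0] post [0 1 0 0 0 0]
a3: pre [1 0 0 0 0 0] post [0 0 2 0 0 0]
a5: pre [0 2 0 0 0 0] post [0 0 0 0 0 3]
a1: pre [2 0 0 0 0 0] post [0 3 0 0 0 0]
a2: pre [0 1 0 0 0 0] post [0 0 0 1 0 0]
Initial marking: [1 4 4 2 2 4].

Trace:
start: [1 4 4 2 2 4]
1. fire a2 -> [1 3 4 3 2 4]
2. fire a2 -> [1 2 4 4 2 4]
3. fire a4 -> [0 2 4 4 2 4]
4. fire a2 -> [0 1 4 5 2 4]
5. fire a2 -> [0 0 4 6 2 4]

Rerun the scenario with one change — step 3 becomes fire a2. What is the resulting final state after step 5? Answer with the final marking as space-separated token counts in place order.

(re-executing from step 3 with the substitution; state before step 3: [1 2 4 4 2 4])
3. fire a2 -> [1 1 4 5 2 4]
4. fire a2 -> [1 0 4 6 2 4]
5. fire a2 -> [1 0 4 6 2 4]

1 0 4 6 2 4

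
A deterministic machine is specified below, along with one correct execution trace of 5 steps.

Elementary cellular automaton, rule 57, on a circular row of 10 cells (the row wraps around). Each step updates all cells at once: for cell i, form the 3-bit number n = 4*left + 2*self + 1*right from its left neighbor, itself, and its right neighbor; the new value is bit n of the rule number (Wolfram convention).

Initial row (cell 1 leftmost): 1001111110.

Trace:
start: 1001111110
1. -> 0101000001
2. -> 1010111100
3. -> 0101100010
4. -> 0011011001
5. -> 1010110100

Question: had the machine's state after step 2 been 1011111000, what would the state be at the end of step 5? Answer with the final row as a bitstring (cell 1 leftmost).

state after step 2 := 1011111000
3. -> 0110000110
4. -> 0101110101
5. -> 1011001010

1011001010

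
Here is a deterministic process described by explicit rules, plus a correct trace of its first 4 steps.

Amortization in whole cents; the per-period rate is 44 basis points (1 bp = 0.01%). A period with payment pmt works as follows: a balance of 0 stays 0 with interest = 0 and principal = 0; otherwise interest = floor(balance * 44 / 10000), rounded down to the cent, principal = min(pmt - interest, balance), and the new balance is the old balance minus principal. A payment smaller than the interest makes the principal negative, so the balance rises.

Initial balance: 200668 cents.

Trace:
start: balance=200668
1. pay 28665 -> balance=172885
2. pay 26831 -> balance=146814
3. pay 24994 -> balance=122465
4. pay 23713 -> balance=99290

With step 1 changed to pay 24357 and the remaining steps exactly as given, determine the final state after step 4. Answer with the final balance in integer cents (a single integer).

103656

(re-executing from step 1 with the substitution; state before step 1: balance=200668)
1. pay 24357 -> balance=177193
2. pay 26831 -> balance=151141
3. pay 24994 -> balance=126812
4. pay 23713 -> balance=103656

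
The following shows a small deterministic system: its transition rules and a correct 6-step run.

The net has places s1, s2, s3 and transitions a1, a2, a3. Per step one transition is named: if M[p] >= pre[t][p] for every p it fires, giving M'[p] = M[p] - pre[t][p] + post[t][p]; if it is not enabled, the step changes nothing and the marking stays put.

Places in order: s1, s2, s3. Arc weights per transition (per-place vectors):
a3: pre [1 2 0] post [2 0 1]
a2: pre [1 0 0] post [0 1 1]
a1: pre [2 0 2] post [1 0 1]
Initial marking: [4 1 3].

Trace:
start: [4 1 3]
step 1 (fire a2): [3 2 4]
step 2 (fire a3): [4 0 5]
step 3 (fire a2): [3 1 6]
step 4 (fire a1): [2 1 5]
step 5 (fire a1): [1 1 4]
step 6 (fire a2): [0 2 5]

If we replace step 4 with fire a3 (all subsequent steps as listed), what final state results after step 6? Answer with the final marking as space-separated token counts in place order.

(re-executing from step 4 with the substitution; state before step 4: [3 1 6])
step 4 (fire a3): [3 1 6]
step 5 (fire a1): [2 1 5]
step 6 (fire a2): [1 2 6]

1 2 6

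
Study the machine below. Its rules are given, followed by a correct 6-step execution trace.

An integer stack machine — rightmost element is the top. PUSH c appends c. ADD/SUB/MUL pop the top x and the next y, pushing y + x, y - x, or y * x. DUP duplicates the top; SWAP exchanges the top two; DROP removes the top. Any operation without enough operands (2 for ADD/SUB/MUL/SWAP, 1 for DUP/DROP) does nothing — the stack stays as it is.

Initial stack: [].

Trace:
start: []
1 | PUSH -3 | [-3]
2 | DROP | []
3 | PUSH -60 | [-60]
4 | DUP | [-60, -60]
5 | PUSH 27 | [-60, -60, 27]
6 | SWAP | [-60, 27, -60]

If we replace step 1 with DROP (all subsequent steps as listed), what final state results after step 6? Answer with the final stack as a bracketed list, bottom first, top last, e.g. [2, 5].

(re-executing from step 1 with the substitution; state before step 1: [])
1 | DROP | []
2 | DROP | []
3 | PUSH -60 | [-60]
4 | DUP | [-60, -60]
5 | PUSH 27 | [-60, -60, 27]
6 | SWAP | [-60, 27, -60]

[-60, 27, -60]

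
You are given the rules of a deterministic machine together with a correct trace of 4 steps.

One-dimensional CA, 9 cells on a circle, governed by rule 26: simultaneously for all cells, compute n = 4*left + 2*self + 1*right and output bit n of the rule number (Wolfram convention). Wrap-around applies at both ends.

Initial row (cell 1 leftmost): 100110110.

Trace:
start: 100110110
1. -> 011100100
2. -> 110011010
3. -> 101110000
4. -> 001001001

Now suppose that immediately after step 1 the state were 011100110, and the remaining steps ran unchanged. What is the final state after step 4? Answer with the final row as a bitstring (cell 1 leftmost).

111001010

state after step 1 := 011100110
2. -> 110011101
3. -> 001110001
4. -> 111001010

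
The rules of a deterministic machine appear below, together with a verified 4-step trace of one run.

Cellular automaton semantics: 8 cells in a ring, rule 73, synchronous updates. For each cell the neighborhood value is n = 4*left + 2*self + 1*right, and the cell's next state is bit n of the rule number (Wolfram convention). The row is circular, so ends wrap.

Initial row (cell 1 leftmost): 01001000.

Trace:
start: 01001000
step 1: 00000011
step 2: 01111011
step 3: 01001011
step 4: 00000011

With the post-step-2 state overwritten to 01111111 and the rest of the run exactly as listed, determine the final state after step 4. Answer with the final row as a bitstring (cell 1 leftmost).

00011100

state after step 2 := 01111111
step 3: 01000001
step 4: 00011100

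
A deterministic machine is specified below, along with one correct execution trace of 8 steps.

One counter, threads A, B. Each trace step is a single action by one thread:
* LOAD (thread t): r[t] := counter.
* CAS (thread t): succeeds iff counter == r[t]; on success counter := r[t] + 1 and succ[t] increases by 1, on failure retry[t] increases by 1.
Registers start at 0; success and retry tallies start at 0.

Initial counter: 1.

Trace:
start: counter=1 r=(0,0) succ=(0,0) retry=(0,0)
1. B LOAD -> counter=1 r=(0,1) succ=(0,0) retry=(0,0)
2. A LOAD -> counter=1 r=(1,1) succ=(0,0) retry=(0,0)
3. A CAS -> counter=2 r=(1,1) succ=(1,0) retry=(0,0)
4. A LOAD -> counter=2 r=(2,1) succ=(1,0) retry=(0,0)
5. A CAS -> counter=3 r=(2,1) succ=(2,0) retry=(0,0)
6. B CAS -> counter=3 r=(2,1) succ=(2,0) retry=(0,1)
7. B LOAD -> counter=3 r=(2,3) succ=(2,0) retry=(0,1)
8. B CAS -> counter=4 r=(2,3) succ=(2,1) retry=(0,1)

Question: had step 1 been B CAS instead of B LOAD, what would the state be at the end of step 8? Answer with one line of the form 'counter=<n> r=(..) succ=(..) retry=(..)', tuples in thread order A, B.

(re-executing from step 1 with the substitution; state before step 1: counter=1 r=(0,0) succ=(0,0) retry=(0,0))
1. B CAS -> counter=1 r=(0,0) succ=(0,0) retry=(0,1)
2. A LOAD -> counter=1 r=(1,0) succ=(0,0) retry=(0,1)
3. A CAS -> counter=2 r=(1,0) succ=(1,0) retry=(0,1)
4. A LOAD -> counter=2 r=(2,0) succ=(1,0) retry=(0,1)
5. A CAS -> counter=3 r=(2,0) succ=(2,0) retry=(0,1)
6. B CAS -> counter=3 r=(2,0) succ=(2,0) retry=(0,2)
7. B LOAD -> counter=3 r=(2,3) succ=(2,0) retry=(0,2)
8. B CAS -> counter=4 r=(2,3) succ=(2,1) retry=(0,2)

counter=4 r=(2,3) succ=(2,1) retry=(0,2)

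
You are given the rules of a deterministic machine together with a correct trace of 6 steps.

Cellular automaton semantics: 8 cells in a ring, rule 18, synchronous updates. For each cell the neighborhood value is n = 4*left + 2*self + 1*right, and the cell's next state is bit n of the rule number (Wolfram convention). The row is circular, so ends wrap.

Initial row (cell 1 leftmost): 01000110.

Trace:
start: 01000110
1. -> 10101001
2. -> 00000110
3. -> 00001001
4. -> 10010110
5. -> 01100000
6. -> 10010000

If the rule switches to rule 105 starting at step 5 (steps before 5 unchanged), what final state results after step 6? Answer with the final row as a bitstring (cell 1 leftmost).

01101001

(re-executing steps 5..6 under rule 105; state before step 5: 10010110)
5. -> 00001111
6. -> 01101001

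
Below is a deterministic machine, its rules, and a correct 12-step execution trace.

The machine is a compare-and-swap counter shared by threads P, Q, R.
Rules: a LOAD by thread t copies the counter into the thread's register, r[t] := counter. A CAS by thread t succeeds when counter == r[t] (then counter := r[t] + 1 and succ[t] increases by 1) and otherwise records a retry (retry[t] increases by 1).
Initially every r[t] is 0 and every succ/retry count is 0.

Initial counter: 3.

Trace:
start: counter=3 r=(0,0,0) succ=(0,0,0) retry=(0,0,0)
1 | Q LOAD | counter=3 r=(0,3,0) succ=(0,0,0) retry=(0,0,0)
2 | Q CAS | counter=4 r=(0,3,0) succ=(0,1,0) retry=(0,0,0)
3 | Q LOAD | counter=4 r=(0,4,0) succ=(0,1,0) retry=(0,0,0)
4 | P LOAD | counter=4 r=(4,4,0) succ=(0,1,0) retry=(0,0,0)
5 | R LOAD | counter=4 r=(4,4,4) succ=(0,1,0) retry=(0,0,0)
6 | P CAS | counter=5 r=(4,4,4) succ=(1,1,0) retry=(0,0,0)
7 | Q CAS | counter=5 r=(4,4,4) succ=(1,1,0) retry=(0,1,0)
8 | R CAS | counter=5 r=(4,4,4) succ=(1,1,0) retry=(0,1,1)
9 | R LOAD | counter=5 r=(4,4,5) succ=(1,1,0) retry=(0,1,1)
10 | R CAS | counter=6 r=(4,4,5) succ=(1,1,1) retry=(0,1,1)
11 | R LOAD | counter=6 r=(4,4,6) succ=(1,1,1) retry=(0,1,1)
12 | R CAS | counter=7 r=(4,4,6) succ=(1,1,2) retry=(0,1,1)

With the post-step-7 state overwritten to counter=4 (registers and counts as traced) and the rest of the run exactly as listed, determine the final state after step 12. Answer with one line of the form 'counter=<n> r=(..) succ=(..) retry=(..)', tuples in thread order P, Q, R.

counter=7 r=(4,4,6) succ=(1,1,3) retry=(0,1,0)

state after step 7 := counter=4 r=(4,4,4) succ=(1,1,0) retry=(0,1,0)
8 | R CAS | counter=5 r=(4,4,4) succ=(1,1,1) retry=(0,1,0)
9 | R LOAD | counter=5 r=(4,4,5) succ=(1,1,1) retry=(0,1,0)
10 | R CAS | counter=6 r=(4,4,5) succ=(1,1,2) retry=(0,1,0)
11 | R LOAD | counter=6 r=(4,4,6) succ=(1,1,2) retry=(0,1,0)
12 | R CAS | counter=7 r=(4,4,6) succ=(1,1,3) retry=(0,1,0)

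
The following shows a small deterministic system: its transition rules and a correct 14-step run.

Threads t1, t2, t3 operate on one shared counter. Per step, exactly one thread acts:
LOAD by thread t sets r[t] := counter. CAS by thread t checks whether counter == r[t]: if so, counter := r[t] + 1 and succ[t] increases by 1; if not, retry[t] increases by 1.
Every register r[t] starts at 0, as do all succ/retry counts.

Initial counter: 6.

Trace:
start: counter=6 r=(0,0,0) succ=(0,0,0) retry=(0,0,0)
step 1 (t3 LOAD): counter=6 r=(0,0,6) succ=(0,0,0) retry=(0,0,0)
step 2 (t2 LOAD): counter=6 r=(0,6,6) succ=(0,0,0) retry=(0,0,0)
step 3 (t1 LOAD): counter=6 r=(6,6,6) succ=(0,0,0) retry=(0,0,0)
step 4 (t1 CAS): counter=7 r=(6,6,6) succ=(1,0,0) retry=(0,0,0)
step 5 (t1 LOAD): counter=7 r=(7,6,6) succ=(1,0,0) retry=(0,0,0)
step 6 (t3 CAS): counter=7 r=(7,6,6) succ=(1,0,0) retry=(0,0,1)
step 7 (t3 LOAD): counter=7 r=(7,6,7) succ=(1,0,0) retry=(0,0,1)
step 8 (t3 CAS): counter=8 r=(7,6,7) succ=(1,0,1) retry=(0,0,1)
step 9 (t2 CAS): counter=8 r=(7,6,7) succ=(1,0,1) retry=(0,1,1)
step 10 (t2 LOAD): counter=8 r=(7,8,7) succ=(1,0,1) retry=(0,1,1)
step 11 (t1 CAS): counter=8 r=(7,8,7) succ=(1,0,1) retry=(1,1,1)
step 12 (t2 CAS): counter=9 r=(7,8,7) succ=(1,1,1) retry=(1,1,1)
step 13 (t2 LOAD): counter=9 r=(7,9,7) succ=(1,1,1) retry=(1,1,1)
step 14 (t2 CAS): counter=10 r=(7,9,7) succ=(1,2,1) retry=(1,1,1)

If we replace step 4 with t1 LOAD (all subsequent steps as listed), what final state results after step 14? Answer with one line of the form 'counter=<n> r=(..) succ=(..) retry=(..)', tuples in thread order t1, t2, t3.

counter=10 r=(6,9,7) succ=(0,2,2) retry=(1,1,0)

(re-executing from step 4 with the substitution; state before step 4: counter=6 r=(6,6,6) succ=(0,0,0) retry=(0,0,0))
step 4 (t1 LOAD): counter=6 r=(6,6,6) succ=(0,0,0) retry=(0,0,0)
step 5 (t1 LOAD): counter=6 r=(6,6,6) succ=(0,0,0) retry=(0,0,0)
step 6 (t3 CAS): counter=7 r=(6,6,6) succ=(0,0,1) retry=(0,0,0)
step 7 (t3 LOAD): counter=7 r=(6,6,7) succ=(0,0,1) retry=(0,0,0)
step 8 (t3 CAS): counter=8 r=(6,6,7) succ=(0,0,2) retry=(0,0,0)
step 9 (t2 CAS): counter=8 r=(6,6,7) succ=(0,0,2) retry=(0,1,0)
step 10 (t2 LOAD): counter=8 r=(6,8,7) succ=(0,0,2) retry=(0,1,0)
step 11 (t1 CAS): counter=8 r=(6,8,7) succ=(0,0,2) retry=(1,1,0)
step 12 (t2 CAS): counter=9 r=(6,8,7) succ=(0,1,2) retry=(1,1,0)
step 13 (t2 LOAD): counter=9 r=(6,9,7) succ=(0,1,2) retry=(1,1,0)
step 14 (t2 CAS): counter=10 r=(6,9,7) succ=(0,2,2) retry=(1,1,0)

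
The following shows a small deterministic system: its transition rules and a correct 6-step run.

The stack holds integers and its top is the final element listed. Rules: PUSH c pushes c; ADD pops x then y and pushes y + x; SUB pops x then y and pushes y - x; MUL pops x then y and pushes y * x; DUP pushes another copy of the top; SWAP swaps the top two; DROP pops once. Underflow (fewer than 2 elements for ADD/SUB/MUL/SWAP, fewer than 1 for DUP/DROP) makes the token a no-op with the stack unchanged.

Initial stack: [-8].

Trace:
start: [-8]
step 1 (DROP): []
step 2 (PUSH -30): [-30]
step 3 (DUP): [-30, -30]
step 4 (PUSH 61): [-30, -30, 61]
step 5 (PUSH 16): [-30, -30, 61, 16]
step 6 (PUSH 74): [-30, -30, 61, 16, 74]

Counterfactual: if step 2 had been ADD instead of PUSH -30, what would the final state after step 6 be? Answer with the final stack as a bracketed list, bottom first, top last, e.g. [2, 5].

(re-executing from step 2 with the substitution; state before step 2: [])
step 2 (ADD): []
step 3 (DUP): []
step 4 (PUSH 61): [61]
step 5 (PUSH 16): [61, 16]
step 6 (PUSH 74): [61, 16, 74]

[61, 16, 74]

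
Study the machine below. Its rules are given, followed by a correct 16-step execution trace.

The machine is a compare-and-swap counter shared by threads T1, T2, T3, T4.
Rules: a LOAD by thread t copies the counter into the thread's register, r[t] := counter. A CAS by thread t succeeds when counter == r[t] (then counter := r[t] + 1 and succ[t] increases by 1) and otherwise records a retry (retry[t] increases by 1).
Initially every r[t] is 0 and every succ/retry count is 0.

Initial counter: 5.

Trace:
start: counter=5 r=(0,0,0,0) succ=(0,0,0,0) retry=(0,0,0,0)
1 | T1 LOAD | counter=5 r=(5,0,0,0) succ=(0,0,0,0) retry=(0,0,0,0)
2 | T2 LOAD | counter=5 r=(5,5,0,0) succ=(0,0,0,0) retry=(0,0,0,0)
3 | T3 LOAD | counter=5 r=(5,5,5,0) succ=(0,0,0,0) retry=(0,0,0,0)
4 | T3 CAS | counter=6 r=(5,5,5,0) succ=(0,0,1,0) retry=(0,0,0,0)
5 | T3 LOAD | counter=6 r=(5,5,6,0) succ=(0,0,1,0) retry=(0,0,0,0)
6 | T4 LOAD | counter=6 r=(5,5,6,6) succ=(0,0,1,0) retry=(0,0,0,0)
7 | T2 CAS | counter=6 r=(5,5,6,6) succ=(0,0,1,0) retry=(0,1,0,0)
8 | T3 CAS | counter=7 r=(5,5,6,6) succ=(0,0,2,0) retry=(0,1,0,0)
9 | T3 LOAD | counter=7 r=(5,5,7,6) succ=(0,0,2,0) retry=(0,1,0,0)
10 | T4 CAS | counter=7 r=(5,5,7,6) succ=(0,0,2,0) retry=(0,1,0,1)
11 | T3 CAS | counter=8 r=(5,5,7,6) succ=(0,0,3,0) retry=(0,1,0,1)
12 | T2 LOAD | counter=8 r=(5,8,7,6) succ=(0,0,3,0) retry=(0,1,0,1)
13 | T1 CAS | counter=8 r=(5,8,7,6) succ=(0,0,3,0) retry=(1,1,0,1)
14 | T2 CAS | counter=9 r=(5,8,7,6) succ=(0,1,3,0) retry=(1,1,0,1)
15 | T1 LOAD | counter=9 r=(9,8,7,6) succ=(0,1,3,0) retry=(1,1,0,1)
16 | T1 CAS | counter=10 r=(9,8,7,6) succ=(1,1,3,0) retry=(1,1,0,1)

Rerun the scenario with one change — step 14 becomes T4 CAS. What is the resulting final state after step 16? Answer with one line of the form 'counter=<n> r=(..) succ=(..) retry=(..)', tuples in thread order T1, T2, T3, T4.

(re-executing from step 14 with the substitution; state before step 14: counter=8 r=(5,8,7,6) succ=(0,0,3,0) retry=(1,1,0,1))
14 | T4 CAS | counter=8 r=(5,8,7,6) succ=(0,0,3,0) retry=(1,1,0,2)
15 | T1 LOAD | counter=8 r=(8,8,7,6) succ=(0,0,3,0) retry=(1,1,0,2)
16 | T1 CAS | counter=9 r=(8,8,7,6) succ=(1,0,3,0) retry=(1,1,0,2)

counter=9 r=(8,8,7,6) succ=(1,0,3,0) retry=(1,1,0,2)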